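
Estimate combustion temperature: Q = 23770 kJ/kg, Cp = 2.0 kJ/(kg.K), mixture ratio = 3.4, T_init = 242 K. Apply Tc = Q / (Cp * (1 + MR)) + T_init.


Tc = 23770 / (2.0 * (1 + 3.4)) + 242 = 2943 K

2943 K


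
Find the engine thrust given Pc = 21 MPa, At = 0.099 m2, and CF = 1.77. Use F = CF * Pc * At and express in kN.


F = 1.77 * 21e6 * 0.099 = 3.6798e+06 N = 3679.8 kN

3679.8 kN


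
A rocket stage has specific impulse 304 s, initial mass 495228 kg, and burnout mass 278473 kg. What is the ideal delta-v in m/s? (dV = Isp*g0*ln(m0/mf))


Ve = 304 * 9.81 = 2982.24 m/s
dV = 2982.24 * ln(495228/278473) = 1717 m/s

1717 m/s


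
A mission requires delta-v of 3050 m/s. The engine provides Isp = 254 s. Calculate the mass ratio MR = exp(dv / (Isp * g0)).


Ve = 254 * 9.81 = 2491.74 m/s
MR = exp(3050 / 2491.74) = 3.401

3.401


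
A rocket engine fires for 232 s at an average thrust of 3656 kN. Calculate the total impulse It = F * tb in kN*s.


It = 3656 * 232 = 848192 kN*s

848192 kN*s


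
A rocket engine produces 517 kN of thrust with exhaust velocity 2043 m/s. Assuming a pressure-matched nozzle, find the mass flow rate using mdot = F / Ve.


mdot = F / Ve = 517000 / 2043 = 253.1 kg/s

253.1 kg/s


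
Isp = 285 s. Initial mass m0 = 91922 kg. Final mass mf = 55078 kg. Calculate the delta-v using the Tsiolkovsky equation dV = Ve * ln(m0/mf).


Ve = 285 * 9.81 = 2795.85 m/s
dV = 2795.85 * ln(91922/55078) = 1432 m/s

1432 m/s


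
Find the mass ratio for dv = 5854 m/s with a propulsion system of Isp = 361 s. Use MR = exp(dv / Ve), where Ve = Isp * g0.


Ve = 361 * 9.81 = 3541.41 m/s
MR = exp(5854 / 3541.41) = 5.223

5.223


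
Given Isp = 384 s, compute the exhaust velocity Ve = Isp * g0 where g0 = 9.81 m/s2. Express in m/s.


Ve = Isp * g0 = 384 * 9.81 = 3767.0 m/s

3767.0 m/s


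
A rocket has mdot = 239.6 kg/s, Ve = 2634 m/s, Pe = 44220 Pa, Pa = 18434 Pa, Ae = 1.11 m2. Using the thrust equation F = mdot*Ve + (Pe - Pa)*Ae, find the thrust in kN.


F = 239.6 * 2634 + (44220 - 18434) * 1.11 = 659729.0 N = 659.7 kN

659.7 kN


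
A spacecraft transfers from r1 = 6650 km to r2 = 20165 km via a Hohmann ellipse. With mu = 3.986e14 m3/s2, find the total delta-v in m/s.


V1 = sqrt(mu/r1) = 7742.08 m/s
dV1 = V1*(sqrt(2*r2/(r1+r2)) - 1) = 1752.66 m/s
V2 = sqrt(mu/r2) = 4446.0 m/s
dV2 = V2*(1 - sqrt(2*r1/(r1+r2))) = 1314.83 m/s
Total dV = 3067 m/s

3067 m/s


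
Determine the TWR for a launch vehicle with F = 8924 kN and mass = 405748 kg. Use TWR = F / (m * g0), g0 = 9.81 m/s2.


TWR = 8924000 / (405748 * 9.81) = 2.24

2.24


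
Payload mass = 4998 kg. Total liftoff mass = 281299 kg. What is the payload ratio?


PR = 4998 / 281299 = 0.0178

0.0178


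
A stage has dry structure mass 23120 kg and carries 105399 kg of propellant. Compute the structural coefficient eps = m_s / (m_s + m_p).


eps = 23120 / (23120 + 105399) = 0.1799

0.1799


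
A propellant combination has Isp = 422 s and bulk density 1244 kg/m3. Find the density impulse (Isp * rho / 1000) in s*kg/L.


rho*Isp = 422 * 1244 / 1000 = 525 s*kg/L

525 s*kg/L


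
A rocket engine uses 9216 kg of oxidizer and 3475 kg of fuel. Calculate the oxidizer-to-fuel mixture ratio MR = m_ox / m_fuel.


MR = 9216 / 3475 = 2.65

2.65


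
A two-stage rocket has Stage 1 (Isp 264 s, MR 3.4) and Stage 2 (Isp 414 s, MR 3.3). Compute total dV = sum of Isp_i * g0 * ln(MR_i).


dV1 = 264 * 9.81 * ln(3.4) = 3169.4 m/s
dV2 = 414 * 9.81 * ln(3.3) = 4848.9 m/s
Total dV = 3169.4 + 4848.9 = 8018.3 m/s ~ 8018 m/s

8018 m/s


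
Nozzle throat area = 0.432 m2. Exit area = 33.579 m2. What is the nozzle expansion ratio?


AR = 33.579 / 0.432 = 77.7

77.7


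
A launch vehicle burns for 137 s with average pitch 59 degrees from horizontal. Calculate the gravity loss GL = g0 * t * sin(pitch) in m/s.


GL = 9.81 * 137 * sin(59 deg) = 1152 m/s

1152 m/s


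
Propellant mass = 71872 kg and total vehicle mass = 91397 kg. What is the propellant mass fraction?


PMF = 71872 / 91397 = 0.786

0.786


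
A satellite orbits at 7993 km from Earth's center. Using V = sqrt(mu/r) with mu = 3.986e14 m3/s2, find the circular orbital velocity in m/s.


V = sqrt(3.986e14 / 7993000) = 7062 m/s

7062 m/s


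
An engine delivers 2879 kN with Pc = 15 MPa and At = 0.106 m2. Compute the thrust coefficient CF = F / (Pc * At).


CF = 2879000 / (15e6 * 0.106) = 1.81

1.81


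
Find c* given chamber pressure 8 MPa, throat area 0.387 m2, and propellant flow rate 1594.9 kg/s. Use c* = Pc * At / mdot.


c* = 8e6 * 0.387 / 1594.9 = 1941 m/s

1941 m/s


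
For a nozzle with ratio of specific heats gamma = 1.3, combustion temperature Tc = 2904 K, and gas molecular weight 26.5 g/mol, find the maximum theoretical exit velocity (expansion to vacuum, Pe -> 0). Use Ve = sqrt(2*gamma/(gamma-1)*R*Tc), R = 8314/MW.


R = 8314 / 26.5 = 313.74 J/(kg.K)
Ve = sqrt(2 * 1.3 / (1.3 - 1) * 313.74 * 2904) = 2810 m/s

2810 m/s


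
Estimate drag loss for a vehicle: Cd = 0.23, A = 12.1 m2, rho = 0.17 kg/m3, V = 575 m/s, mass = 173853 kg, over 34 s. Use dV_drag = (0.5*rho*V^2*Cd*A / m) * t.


D = 0.5 * 0.17 * 575^2 * 0.23 * 12.1 = 78211.0 N
a = 78211.0 / 173853 = 0.4499 m/s2
dV = 0.4499 * 34 = 15.3 m/s

15.3 m/s


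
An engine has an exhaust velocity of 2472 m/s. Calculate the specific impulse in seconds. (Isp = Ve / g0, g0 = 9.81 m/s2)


Isp = Ve / g0 = 2472 / 9.81 = 252.0 s

252.0 s


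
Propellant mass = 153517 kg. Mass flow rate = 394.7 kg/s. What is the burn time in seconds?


tb = 153517 / 394.7 = 388.9 s

388.9 s


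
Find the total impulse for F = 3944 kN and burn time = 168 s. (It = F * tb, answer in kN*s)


It = 3944 * 168 = 662592 kN*s

662592 kN*s


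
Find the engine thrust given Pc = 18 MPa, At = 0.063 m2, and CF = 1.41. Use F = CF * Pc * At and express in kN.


F = 1.41 * 18e6 * 0.063 = 1.5989e+06 N = 1598.9 kN

1598.9 kN


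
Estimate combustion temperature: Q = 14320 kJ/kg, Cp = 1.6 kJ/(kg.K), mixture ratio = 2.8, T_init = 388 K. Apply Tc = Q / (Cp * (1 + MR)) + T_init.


Tc = 14320 / (1.6 * (1 + 2.8)) + 388 = 2743 K

2743 K


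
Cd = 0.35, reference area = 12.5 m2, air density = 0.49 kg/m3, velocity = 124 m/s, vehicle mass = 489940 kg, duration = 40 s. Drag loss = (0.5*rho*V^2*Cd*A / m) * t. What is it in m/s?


D = 0.5 * 0.49 * 124^2 * 0.35 * 12.5 = 16481.15 N
a = 16481.15 / 489940 = 0.0336 m/s2
dV = 0.0336 * 40 = 1.3 m/s

1.3 m/s


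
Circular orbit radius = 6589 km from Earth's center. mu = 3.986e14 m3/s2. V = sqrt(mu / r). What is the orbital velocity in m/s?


V = sqrt(3.986e14 / 6589000) = 7778 m/s

7778 m/s


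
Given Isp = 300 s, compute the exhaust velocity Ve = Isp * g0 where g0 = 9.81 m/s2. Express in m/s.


Ve = Isp * g0 = 300 * 9.81 = 2943.0 m/s

2943.0 m/s


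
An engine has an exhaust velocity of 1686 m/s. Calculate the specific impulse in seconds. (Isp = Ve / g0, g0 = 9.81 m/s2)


Isp = Ve / g0 = 1686 / 9.81 = 171.9 s

171.9 s


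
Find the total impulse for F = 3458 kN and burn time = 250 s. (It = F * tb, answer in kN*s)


It = 3458 * 250 = 864500 kN*s

864500 kN*s


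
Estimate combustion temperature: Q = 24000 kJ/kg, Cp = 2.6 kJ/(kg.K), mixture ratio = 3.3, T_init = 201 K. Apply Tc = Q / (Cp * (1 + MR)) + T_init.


Tc = 24000 / (2.6 * (1 + 3.3)) + 201 = 2348 K

2348 K


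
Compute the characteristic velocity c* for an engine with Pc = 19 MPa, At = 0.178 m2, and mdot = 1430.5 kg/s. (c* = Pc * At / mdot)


c* = 19e6 * 0.178 / 1430.5 = 2364 m/s

2364 m/s


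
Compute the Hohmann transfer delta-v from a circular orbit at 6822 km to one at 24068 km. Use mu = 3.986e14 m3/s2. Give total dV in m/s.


V1 = sqrt(mu/r1) = 7643.86 m/s
dV1 = V1*(sqrt(2*r2/(r1+r2)) - 1) = 1898.13 m/s
V2 = sqrt(mu/r2) = 4069.57 m/s
dV2 = V2*(1 - sqrt(2*r1/(r1+r2))) = 1364.92 m/s
Total dV = 3263 m/s

3263 m/s


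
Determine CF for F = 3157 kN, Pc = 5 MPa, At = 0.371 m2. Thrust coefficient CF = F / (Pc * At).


CF = 3157000 / (5e6 * 0.371) = 1.7

1.7


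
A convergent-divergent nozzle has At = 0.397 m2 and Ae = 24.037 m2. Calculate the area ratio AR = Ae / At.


AR = 24.037 / 0.397 = 60.5

60.5


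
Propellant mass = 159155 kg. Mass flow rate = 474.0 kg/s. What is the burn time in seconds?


tb = 159155 / 474.0 = 335.8 s

335.8 s


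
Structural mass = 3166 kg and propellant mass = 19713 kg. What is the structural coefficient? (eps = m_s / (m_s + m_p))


eps = 3166 / (3166 + 19713) = 0.1384

0.1384


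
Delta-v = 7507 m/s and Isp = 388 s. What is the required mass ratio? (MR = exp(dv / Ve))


Ve = 388 * 9.81 = 3806.28 m/s
MR = exp(7507 / 3806.28) = 7.187

7.187


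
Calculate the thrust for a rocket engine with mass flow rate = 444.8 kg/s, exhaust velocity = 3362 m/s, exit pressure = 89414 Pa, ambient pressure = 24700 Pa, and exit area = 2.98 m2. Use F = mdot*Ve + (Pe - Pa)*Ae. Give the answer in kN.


F = 444.8 * 3362 + (89414 - 24700) * 2.98 = 1.6883e+06 N = 1688.3 kN

1688.3 kN


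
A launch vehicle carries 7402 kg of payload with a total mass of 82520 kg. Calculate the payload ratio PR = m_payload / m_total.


PR = 7402 / 82520 = 0.0897

0.0897


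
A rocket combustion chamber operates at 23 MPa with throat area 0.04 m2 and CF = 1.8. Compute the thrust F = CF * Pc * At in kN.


F = 1.8 * 23e6 * 0.04 = 1.6560e+06 N = 1656.0 kN

1656.0 kN


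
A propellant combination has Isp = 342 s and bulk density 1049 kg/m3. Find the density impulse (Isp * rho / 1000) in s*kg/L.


rho*Isp = 342 * 1049 / 1000 = 359 s*kg/L

359 s*kg/L


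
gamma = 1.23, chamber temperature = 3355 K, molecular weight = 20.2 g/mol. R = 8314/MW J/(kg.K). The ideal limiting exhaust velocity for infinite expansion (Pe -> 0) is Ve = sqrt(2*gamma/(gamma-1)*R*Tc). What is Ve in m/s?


R = 8314 / 20.2 = 411.58 J/(kg.K)
Ve = sqrt(2 * 1.23 / (1.23 - 1) * 411.58 * 3355) = 3843 m/s

3843 m/s


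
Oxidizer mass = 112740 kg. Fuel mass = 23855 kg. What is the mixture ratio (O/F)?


MR = 112740 / 23855 = 4.73

4.73


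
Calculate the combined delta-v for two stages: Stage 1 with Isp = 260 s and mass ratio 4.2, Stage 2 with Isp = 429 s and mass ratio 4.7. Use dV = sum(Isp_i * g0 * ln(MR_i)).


dV1 = 260 * 9.81 * ln(4.2) = 3660.3 m/s
dV2 = 429 * 9.81 * ln(4.7) = 6512.9 m/s
Total dV = 3660.3 + 6512.9 = 10173.2 m/s ~ 10173 m/s

10173 m/s


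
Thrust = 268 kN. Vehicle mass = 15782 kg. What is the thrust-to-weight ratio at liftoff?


TWR = 268000 / (15782 * 9.81) = 1.73

1.73


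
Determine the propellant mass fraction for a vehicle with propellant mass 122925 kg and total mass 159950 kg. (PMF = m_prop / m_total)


PMF = 122925 / 159950 = 0.769

0.769


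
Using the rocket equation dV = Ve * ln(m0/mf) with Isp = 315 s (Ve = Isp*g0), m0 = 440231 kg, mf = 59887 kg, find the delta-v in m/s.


Ve = 315 * 9.81 = 3090.15 m/s
dV = 3090.15 * ln(440231/59887) = 6164 m/s

6164 m/s


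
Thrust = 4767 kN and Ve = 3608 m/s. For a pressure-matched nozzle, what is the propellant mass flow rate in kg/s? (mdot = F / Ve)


mdot = F / Ve = 4767000 / 3608 = 1321.2 kg/s

1321.2 kg/s


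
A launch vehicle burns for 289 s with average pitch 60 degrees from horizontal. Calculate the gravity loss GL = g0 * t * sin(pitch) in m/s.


GL = 9.81 * 289 * sin(60 deg) = 2455 m/s

2455 m/s


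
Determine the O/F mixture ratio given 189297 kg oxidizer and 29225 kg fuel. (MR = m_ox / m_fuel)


MR = 189297 / 29225 = 6.48

6.48


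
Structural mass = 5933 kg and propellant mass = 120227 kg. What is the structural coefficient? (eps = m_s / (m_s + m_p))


eps = 5933 / (5933 + 120227) = 0.047

0.047


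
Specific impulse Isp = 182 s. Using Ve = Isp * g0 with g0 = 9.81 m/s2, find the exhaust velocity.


Ve = Isp * g0 = 182 * 9.81 = 1785.4 m/s

1785.4 m/s


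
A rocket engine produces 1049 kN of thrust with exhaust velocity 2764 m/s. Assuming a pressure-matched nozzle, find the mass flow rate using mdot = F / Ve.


mdot = F / Ve = 1049000 / 2764 = 379.5 kg/s

379.5 kg/s


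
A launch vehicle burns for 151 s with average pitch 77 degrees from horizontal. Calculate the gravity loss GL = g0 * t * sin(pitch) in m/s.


GL = 9.81 * 151 * sin(77 deg) = 1443 m/s

1443 m/s


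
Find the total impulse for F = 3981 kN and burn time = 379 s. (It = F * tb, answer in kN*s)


It = 3981 * 379 = 1508799 kN*s

1508799 kN*s


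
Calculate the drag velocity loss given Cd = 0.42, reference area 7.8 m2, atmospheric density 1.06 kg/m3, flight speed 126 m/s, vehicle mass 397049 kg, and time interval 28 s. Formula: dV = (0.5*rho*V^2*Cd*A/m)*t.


D = 0.5 * 1.06 * 126^2 * 0.42 * 7.8 = 27565.18 N
a = 27565.18 / 397049 = 0.0694 m/s2
dV = 0.0694 * 28 = 1.9 m/s

1.9 m/s


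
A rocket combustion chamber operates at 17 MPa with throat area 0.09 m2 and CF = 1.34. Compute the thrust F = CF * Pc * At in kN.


F = 1.34 * 17e6 * 0.09 = 2.0502e+06 N = 2050.2 kN

2050.2 kN


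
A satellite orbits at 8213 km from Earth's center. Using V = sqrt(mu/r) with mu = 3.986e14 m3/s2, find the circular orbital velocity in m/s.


V = sqrt(3.986e14 / 8213000) = 6967 m/s

6967 m/s


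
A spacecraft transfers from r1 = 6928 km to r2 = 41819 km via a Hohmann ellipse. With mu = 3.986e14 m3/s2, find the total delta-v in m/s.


V1 = sqrt(mu/r1) = 7585.16 m/s
dV1 = V1*(sqrt(2*r2/(r1+r2)) - 1) = 2350.41 m/s
V2 = sqrt(mu/r2) = 3087.32 m/s
dV2 = V2*(1 - sqrt(2*r1/(r1+r2))) = 1441.33 m/s
Total dV = 3792 m/s

3792 m/s


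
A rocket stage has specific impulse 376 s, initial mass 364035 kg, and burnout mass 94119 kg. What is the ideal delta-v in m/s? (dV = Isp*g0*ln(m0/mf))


Ve = 376 * 9.81 = 3688.56 m/s
dV = 3688.56 * ln(364035/94119) = 4989 m/s

4989 m/s


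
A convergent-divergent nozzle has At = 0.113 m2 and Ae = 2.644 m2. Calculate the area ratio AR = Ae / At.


AR = 2.644 / 0.113 = 23.4

23.4


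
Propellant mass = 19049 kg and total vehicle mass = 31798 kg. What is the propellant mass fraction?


PMF = 19049 / 31798 = 0.599

0.599


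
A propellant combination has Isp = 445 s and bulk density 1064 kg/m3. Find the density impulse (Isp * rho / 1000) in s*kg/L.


rho*Isp = 445 * 1064 / 1000 = 473 s*kg/L

473 s*kg/L


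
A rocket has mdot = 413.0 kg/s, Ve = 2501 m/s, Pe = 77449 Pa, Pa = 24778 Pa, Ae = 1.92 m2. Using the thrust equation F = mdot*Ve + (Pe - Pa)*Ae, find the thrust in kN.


F = 413.0 * 2501 + (77449 - 24778) * 1.92 = 1.1340e+06 N = 1134.0 kN

1134.0 kN


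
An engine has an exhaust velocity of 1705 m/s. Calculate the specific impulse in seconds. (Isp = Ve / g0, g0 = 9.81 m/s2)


Isp = Ve / g0 = 1705 / 9.81 = 173.8 s

173.8 s


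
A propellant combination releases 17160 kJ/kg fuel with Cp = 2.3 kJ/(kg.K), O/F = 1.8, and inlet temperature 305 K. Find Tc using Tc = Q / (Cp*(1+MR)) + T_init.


Tc = 17160 / (2.3 * (1 + 1.8)) + 305 = 2970 K

2970 K


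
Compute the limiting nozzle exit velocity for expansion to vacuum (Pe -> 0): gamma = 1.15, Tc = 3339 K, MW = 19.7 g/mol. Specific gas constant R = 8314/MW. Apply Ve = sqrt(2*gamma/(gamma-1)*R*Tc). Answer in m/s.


R = 8314 / 19.7 = 422.03 J/(kg.K)
Ve = sqrt(2 * 1.15 / (1.15 - 1) * 422.03 * 3339) = 4648 m/s

4648 m/s


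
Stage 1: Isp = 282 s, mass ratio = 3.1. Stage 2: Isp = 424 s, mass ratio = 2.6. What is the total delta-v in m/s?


dV1 = 282 * 9.81 * ln(3.1) = 3129.9 m/s
dV2 = 424 * 9.81 * ln(2.6) = 3974.4 m/s
Total dV = 3129.9 + 3974.4 = 7104.3 m/s ~ 7104 m/s

7104 m/s


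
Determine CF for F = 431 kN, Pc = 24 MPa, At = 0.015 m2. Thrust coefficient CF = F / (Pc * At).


CF = 431000 / (24e6 * 0.015) = 1.2

1.2


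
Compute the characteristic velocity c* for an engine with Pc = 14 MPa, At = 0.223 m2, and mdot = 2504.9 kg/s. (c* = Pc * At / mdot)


c* = 14e6 * 0.223 / 2504.9 = 1246 m/s

1246 m/s


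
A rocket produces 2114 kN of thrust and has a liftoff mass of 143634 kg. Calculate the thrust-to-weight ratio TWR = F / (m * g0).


TWR = 2114000 / (143634 * 9.81) = 1.5

1.5


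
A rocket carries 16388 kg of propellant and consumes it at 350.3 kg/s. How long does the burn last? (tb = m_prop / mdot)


tb = 16388 / 350.3 = 46.8 s

46.8 s


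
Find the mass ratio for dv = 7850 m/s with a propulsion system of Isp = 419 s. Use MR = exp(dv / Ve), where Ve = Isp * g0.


Ve = 419 * 9.81 = 4110.39 m/s
MR = exp(7850 / 4110.39) = 6.752

6.752


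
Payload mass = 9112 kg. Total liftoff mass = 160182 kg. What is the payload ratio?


PR = 9112 / 160182 = 0.0569

0.0569


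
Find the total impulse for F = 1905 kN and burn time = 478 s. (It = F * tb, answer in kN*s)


It = 1905 * 478 = 910590 kN*s

910590 kN*s


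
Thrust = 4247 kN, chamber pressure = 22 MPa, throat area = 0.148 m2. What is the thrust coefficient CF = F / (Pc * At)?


CF = 4247000 / (22e6 * 0.148) = 1.3

1.3


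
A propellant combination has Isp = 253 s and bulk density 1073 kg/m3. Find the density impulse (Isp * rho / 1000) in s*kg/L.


rho*Isp = 253 * 1073 / 1000 = 271 s*kg/L

271 s*kg/L


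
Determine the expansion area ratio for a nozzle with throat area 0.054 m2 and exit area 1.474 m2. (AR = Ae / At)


AR = 1.474 / 0.054 = 27.3

27.3


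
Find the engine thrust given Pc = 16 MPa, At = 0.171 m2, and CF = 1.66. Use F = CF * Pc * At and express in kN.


F = 1.66 * 16e6 * 0.171 = 4.5418e+06 N = 4541.8 kN

4541.8 kN


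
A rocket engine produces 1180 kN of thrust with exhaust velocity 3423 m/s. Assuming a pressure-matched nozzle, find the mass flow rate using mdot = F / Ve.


mdot = F / Ve = 1180000 / 3423 = 344.7 kg/s

344.7 kg/s


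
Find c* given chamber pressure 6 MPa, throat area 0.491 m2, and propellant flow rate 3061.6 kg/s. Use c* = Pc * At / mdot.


c* = 6e6 * 0.491 / 3061.6 = 962 m/s

962 m/s


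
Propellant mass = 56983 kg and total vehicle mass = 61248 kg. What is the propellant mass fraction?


PMF = 56983 / 61248 = 0.93

0.93


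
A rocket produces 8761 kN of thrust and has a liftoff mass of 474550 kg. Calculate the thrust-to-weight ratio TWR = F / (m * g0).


TWR = 8761000 / (474550 * 9.81) = 1.88

1.88


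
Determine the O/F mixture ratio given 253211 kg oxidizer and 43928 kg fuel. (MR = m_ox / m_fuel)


MR = 253211 / 43928 = 5.76

5.76


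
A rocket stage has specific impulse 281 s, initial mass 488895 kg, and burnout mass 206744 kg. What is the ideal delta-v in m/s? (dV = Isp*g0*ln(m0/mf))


Ve = 281 * 9.81 = 2756.61 m/s
dV = 2756.61 * ln(488895/206744) = 2373 m/s

2373 m/s


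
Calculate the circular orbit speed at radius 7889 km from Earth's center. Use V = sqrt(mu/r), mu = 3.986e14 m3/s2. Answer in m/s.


V = sqrt(3.986e14 / 7889000) = 7108 m/s

7108 m/s


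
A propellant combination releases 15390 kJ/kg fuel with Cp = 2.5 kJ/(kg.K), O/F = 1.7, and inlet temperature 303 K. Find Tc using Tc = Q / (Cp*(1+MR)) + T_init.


Tc = 15390 / (2.5 * (1 + 1.7)) + 303 = 2583 K

2583 K


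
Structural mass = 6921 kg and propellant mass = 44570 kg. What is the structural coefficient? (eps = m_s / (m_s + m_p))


eps = 6921 / (6921 + 44570) = 0.1344

0.1344


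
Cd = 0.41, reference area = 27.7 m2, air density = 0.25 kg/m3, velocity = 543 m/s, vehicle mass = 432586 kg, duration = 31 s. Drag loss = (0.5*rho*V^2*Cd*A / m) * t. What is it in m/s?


D = 0.5 * 0.25 * 543^2 * 0.41 * 27.7 = 418575.01 N
a = 418575.01 / 432586 = 0.9676 m/s2
dV = 0.9676 * 31 = 30.0 m/s

30.0 m/s


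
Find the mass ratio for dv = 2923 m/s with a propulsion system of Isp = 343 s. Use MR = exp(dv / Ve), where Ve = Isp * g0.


Ve = 343 * 9.81 = 3364.83 m/s
MR = exp(2923 / 3364.83) = 2.384

2.384


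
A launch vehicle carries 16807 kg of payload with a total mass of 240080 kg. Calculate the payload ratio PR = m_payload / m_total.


PR = 16807 / 240080 = 0.07

0.07


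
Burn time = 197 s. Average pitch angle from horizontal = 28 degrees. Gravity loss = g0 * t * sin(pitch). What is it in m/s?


GL = 9.81 * 197 * sin(28 deg) = 907 m/s

907 m/s


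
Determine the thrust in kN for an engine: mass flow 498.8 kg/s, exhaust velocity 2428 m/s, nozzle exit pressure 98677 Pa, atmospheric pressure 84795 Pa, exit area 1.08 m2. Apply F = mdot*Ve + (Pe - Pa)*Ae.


F = 498.8 * 2428 + (98677 - 84795) * 1.08 = 1.2261e+06 N = 1226.1 kN

1226.1 kN


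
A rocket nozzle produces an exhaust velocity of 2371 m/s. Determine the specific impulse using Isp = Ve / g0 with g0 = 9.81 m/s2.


Isp = Ve / g0 = 2371 / 9.81 = 241.7 s

241.7 s


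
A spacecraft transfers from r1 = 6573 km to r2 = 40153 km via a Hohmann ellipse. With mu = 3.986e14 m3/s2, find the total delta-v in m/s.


V1 = sqrt(mu/r1) = 7787.3 m/s
dV1 = V1*(sqrt(2*r2/(r1+r2)) - 1) = 2421.66 m/s
V2 = sqrt(mu/r2) = 3150.72 m/s
dV2 = V2*(1 - sqrt(2*r1/(r1+r2))) = 1479.52 m/s
Total dV = 3901 m/s

3901 m/s


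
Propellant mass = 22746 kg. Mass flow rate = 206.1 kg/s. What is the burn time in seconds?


tb = 22746 / 206.1 = 110.4 s

110.4 s


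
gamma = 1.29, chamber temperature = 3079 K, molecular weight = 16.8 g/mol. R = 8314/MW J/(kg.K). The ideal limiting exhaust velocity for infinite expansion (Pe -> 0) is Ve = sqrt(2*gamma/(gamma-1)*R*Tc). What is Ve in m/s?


R = 8314 / 16.8 = 494.88 J/(kg.K)
Ve = sqrt(2 * 1.29 / (1.29 - 1) * 494.88 * 3079) = 3682 m/s

3682 m/s


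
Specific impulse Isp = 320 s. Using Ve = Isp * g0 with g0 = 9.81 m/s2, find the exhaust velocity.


Ve = Isp * g0 = 320 * 9.81 = 3139.2 m/s

3139.2 m/s


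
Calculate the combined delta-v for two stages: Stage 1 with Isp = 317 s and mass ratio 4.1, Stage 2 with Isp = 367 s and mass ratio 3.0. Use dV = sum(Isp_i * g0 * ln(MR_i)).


dV1 = 317 * 9.81 * ln(4.1) = 4387.8 m/s
dV2 = 367 * 9.81 * ln(3.0) = 3955.3 m/s
Total dV = 4387.8 + 3955.3 = 8343.1 m/s ~ 8343 m/s

8343 m/s


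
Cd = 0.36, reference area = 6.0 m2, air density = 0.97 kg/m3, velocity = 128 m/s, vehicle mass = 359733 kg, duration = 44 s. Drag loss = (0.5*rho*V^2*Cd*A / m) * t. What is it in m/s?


D = 0.5 * 0.97 * 128^2 * 0.36 * 6.0 = 17163.88 N
a = 17163.88 / 359733 = 0.0477 m/s2
dV = 0.0477 * 44 = 2.1 m/s

2.1 m/s


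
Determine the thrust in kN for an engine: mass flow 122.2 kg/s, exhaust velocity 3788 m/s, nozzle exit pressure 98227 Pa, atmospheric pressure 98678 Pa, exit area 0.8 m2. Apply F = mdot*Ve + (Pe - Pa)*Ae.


F = 122.2 * 3788 + (98227 - 98678) * 0.8 = 462533.0 N = 462.5 kN

462.5 kN


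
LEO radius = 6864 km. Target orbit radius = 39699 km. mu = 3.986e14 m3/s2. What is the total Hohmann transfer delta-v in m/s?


V1 = sqrt(mu/r1) = 7620.44 m/s
dV1 = V1*(sqrt(2*r2/(r1+r2)) - 1) = 2330.51 m/s
V2 = sqrt(mu/r2) = 3168.68 m/s
dV2 = V2*(1 - sqrt(2*r1/(r1+r2))) = 1448.15 m/s
Total dV = 3779 m/s

3779 m/s


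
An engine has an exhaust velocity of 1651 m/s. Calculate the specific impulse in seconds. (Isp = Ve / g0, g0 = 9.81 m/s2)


Isp = Ve / g0 = 1651 / 9.81 = 168.3 s

168.3 s


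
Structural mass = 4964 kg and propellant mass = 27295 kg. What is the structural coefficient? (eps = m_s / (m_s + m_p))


eps = 4964 / (4964 + 27295) = 0.1539

0.1539


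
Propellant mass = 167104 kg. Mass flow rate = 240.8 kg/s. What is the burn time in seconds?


tb = 167104 / 240.8 = 694.0 s

694.0 s


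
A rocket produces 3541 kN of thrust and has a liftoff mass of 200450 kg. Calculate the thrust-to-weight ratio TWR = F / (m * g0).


TWR = 3541000 / (200450 * 9.81) = 1.8

1.8


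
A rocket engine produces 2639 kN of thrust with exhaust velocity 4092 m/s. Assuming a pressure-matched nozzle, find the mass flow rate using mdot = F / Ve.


mdot = F / Ve = 2639000 / 4092 = 644.9 kg/s

644.9 kg/s


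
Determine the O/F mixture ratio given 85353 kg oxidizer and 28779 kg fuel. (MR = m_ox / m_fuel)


MR = 85353 / 28779 = 2.97

2.97


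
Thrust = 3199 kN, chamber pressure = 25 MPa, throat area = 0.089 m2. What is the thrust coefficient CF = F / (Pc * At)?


CF = 3199000 / (25e6 * 0.089) = 1.44

1.44


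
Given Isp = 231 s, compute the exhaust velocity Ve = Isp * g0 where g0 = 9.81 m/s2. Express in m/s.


Ve = Isp * g0 = 231 * 9.81 = 2266.1 m/s

2266.1 m/s


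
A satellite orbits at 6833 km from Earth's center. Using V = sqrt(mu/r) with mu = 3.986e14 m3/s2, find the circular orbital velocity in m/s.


V = sqrt(3.986e14 / 6833000) = 7638 m/s

7638 m/s


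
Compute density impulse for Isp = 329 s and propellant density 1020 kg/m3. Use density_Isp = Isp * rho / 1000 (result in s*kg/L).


rho*Isp = 329 * 1020 / 1000 = 336 s*kg/L

336 s*kg/L


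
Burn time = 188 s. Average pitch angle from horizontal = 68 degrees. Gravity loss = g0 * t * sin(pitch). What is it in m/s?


GL = 9.81 * 188 * sin(68 deg) = 1710 m/s

1710 m/s


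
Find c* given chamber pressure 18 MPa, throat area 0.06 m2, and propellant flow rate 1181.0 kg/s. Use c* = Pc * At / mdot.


c* = 18e6 * 0.06 / 1181.0 = 914 m/s

914 m/s


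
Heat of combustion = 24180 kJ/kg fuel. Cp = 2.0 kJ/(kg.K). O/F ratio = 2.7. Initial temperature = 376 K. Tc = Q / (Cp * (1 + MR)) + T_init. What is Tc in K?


Tc = 24180 / (2.0 * (1 + 2.7)) + 376 = 3644 K

3644 K


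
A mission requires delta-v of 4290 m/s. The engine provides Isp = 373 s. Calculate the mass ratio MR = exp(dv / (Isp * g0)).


Ve = 373 * 9.81 = 3659.13 m/s
MR = exp(4290 / 3659.13) = 3.23

3.23


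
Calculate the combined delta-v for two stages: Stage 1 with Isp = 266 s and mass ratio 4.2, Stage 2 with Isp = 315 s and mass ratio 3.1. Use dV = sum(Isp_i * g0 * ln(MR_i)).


dV1 = 266 * 9.81 * ln(4.2) = 3744.8 m/s
dV2 = 315 * 9.81 * ln(3.1) = 3496.2 m/s
Total dV = 3744.8 + 3496.2 = 7241.0 m/s ~ 7241 m/s

7241 m/s


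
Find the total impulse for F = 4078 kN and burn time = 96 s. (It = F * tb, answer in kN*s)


It = 4078 * 96 = 391488 kN*s

391488 kN*s


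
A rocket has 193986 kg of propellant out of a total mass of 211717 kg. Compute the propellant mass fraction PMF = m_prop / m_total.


PMF = 193986 / 211717 = 0.916

0.916


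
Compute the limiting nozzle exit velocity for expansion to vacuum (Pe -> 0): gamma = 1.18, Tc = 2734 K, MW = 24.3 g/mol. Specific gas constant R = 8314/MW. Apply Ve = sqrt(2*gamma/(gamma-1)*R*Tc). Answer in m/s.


R = 8314 / 24.3 = 342.14 J/(kg.K)
Ve = sqrt(2 * 1.18 / (1.18 - 1) * 342.14 * 2734) = 3502 m/s

3502 m/s


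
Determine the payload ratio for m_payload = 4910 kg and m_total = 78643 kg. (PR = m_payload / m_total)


PR = 4910 / 78643 = 0.0624

0.0624


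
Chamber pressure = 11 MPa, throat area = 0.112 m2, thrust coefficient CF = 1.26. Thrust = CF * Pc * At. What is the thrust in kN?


F = 1.26 * 11e6 * 0.112 = 1.5523e+06 N = 1552.3 kN

1552.3 kN


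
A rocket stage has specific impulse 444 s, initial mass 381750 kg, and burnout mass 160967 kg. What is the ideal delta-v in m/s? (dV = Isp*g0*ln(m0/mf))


Ve = 444 * 9.81 = 4355.64 m/s
dV = 4355.64 * ln(381750/160967) = 3761 m/s

3761 m/s


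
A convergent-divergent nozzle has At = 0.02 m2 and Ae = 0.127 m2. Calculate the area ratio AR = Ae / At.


AR = 0.127 / 0.02 = 6.3

6.3


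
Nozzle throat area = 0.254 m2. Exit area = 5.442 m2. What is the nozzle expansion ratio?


AR = 5.442 / 0.254 = 21.4

21.4


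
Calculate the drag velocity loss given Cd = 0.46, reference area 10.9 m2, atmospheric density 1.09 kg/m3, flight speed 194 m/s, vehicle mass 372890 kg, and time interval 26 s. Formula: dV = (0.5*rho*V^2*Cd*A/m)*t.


D = 0.5 * 1.09 * 194^2 * 0.46 * 10.9 = 102845.26 N
a = 102845.26 / 372890 = 0.2758 m/s2
dV = 0.2758 * 26 = 7.2 m/s

7.2 m/s


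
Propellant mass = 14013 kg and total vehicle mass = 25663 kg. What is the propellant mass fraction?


PMF = 14013 / 25663 = 0.546

0.546


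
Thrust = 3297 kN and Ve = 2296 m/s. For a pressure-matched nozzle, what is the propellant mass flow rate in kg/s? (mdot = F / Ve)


mdot = F / Ve = 3297000 / 2296 = 1436.0 kg/s

1436.0 kg/s


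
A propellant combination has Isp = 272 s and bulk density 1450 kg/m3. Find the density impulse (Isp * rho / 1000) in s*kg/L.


rho*Isp = 272 * 1450 / 1000 = 394 s*kg/L

394 s*kg/L


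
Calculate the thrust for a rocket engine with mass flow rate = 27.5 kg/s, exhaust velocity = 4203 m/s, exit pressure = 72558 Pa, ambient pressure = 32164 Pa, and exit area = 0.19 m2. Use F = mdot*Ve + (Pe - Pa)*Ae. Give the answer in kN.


F = 27.5 * 4203 + (72558 - 32164) * 0.19 = 123257.0 N = 123.3 kN

123.3 kN


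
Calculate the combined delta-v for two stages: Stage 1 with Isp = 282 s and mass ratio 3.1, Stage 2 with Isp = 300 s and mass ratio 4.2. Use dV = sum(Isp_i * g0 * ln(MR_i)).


dV1 = 282 * 9.81 * ln(3.1) = 3129.9 m/s
dV2 = 300 * 9.81 * ln(4.2) = 4223.5 m/s
Total dV = 3129.9 + 4223.5 = 7353.4 m/s ~ 7353 m/s

7353 m/s


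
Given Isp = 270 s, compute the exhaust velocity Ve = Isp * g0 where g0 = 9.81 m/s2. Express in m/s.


Ve = Isp * g0 = 270 * 9.81 = 2648.7 m/s

2648.7 m/s


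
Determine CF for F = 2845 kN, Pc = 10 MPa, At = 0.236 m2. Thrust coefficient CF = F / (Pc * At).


CF = 2845000 / (10e6 * 0.236) = 1.21

1.21


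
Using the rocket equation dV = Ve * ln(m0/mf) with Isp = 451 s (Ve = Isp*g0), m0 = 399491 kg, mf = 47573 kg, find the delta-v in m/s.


Ve = 451 * 9.81 = 4424.31 m/s
dV = 4424.31 * ln(399491/47573) = 9415 m/s

9415 m/s


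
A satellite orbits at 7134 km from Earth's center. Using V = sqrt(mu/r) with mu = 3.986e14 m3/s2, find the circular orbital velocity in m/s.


V = sqrt(3.986e14 / 7134000) = 7475 m/s

7475 m/s


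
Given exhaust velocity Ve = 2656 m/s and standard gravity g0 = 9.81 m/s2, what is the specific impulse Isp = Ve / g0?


Isp = Ve / g0 = 2656 / 9.81 = 270.7 s

270.7 s


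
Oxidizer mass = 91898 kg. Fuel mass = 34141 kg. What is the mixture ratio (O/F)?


MR = 91898 / 34141 = 2.69

2.69


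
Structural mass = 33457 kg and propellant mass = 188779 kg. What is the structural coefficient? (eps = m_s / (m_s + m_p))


eps = 33457 / (33457 + 188779) = 0.1505

0.1505


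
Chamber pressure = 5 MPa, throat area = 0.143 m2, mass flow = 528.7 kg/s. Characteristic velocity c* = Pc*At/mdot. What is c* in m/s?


c* = 5e6 * 0.143 / 528.7 = 1352 m/s

1352 m/s


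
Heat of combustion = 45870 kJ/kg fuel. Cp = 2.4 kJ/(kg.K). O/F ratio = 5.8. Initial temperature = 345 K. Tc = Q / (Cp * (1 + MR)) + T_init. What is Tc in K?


Tc = 45870 / (2.4 * (1 + 5.8)) + 345 = 3156 K

3156 K


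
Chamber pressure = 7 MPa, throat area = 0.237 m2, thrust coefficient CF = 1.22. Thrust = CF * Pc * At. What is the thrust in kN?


F = 1.22 * 7e6 * 0.237 = 2.0240e+06 N = 2024.0 kN

2024.0 kN


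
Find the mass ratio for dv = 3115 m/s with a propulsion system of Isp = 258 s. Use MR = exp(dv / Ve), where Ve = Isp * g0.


Ve = 258 * 9.81 = 2530.98 m/s
MR = exp(3115 / 2530.98) = 3.424

3.424


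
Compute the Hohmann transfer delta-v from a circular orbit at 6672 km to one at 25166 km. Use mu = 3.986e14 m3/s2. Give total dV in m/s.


V1 = sqrt(mu/r1) = 7729.31 m/s
dV1 = V1*(sqrt(2*r2/(r1+r2)) - 1) = 1988.98 m/s
V2 = sqrt(mu/r2) = 3979.8 m/s
dV2 = V2*(1 - sqrt(2*r1/(r1+r2))) = 1403.29 m/s
Total dV = 3392 m/s

3392 m/s


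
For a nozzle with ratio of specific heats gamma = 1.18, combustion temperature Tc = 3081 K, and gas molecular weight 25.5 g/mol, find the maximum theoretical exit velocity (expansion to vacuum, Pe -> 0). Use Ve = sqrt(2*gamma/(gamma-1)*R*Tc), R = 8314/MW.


R = 8314 / 25.5 = 326.04 J/(kg.K)
Ve = sqrt(2 * 1.18 / (1.18 - 1) * 326.04 * 3081) = 3629 m/s

3629 m/s


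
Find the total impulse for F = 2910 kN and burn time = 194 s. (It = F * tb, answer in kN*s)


It = 2910 * 194 = 564540 kN*s

564540 kN*s


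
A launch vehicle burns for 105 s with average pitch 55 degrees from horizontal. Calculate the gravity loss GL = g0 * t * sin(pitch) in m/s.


GL = 9.81 * 105 * sin(55 deg) = 844 m/s

844 m/s


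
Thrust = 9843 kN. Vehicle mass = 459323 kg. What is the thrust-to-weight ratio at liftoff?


TWR = 9843000 / (459323 * 9.81) = 2.18

2.18


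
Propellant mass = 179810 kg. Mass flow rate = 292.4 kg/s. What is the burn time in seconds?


tb = 179810 / 292.4 = 614.9 s

614.9 s


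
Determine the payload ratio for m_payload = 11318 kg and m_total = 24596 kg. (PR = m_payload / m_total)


PR = 11318 / 24596 = 0.4602

0.4602


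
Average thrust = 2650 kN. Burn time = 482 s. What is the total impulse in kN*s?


It = 2650 * 482 = 1277300 kN*s

1277300 kN*s


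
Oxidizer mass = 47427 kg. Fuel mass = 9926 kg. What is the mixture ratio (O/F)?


MR = 47427 / 9926 = 4.78

4.78


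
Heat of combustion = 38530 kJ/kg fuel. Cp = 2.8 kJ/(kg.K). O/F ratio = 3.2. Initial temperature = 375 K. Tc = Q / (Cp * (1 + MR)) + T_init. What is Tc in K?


Tc = 38530 / (2.8 * (1 + 3.2)) + 375 = 3651 K

3651 K


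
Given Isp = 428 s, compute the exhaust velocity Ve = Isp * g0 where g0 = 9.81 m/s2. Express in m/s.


Ve = Isp * g0 = 428 * 9.81 = 4198.7 m/s

4198.7 m/s


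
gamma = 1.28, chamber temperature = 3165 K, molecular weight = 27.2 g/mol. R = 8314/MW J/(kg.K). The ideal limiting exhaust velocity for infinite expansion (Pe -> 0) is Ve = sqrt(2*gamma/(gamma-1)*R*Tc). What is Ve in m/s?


R = 8314 / 27.2 = 305.66 J/(kg.K)
Ve = sqrt(2 * 1.28 / (1.28 - 1) * 305.66 * 3165) = 2974 m/s

2974 m/s


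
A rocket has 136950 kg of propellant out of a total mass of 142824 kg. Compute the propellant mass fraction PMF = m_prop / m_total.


PMF = 136950 / 142824 = 0.959

0.959


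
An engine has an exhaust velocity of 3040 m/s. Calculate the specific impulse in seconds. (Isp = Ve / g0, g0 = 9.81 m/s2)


Isp = Ve / g0 = 3040 / 9.81 = 309.9 s

309.9 s


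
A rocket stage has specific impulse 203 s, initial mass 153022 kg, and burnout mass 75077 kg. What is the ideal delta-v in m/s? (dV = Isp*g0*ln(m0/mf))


Ve = 203 * 9.81 = 1991.43 m/s
dV = 1991.43 * ln(153022/75077) = 1418 m/s

1418 m/s


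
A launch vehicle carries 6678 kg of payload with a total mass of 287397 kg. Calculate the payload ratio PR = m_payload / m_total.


PR = 6678 / 287397 = 0.0232

0.0232


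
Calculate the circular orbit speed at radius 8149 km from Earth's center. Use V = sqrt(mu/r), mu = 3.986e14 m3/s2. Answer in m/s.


V = sqrt(3.986e14 / 8149000) = 6994 m/s

6994 m/s


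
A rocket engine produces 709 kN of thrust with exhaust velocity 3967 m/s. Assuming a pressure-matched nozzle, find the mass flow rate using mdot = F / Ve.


mdot = F / Ve = 709000 / 3967 = 178.7 kg/s

178.7 kg/s


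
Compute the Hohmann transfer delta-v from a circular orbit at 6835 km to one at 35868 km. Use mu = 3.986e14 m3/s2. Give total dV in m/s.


V1 = sqrt(mu/r1) = 7636.59 m/s
dV1 = V1*(sqrt(2*r2/(r1+r2)) - 1) = 2261.21 m/s
V2 = sqrt(mu/r2) = 3333.61 m/s
dV2 = V2*(1 - sqrt(2*r1/(r1+r2))) = 1447.49 m/s
Total dV = 3709 m/s

3709 m/s


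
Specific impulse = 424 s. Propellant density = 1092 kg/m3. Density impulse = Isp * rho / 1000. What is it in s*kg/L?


rho*Isp = 424 * 1092 / 1000 = 463 s*kg/L

463 s*kg/L


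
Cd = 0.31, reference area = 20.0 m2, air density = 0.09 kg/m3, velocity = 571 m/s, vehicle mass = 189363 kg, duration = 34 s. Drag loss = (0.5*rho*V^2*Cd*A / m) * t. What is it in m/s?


D = 0.5 * 0.09 * 571^2 * 0.31 * 20.0 = 90965.44 N
a = 90965.44 / 189363 = 0.4804 m/s2
dV = 0.4804 * 34 = 16.3 m/s

16.3 m/s


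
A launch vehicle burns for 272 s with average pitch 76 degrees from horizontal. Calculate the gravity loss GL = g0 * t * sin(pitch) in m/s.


GL = 9.81 * 272 * sin(76 deg) = 2589 m/s

2589 m/s


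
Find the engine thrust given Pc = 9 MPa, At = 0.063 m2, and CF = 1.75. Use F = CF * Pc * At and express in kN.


F = 1.75 * 9e6 * 0.063 = 992250.0 N = 992.2 kN

992.2 kN


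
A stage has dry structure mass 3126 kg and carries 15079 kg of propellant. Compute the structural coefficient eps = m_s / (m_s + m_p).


eps = 3126 / (3126 + 15079) = 0.1717

0.1717


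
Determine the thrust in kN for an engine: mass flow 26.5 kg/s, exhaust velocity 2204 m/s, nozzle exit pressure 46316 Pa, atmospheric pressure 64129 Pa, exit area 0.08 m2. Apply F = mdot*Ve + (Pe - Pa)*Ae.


F = 26.5 * 2204 + (46316 - 64129) * 0.08 = 56981.0 N = 57.0 kN

57.0 kN


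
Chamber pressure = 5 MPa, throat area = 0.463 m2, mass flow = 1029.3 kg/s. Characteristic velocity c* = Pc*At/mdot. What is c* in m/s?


c* = 5e6 * 0.463 / 1029.3 = 2249 m/s

2249 m/s


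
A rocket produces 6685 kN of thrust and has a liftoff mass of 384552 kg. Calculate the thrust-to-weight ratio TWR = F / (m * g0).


TWR = 6685000 / (384552 * 9.81) = 1.77

1.77


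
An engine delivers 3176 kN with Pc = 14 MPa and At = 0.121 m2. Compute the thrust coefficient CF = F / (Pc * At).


CF = 3176000 / (14e6 * 0.121) = 1.87

1.87


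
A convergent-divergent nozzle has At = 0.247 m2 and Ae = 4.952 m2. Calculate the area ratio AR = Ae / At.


AR = 4.952 / 0.247 = 20.0

20.0


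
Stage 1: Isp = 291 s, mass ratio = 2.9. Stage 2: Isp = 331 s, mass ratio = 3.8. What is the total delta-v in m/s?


dV1 = 291 * 9.81 * ln(2.9) = 3039.4 m/s
dV2 = 331 * 9.81 * ln(3.8) = 4334.9 m/s
Total dV = 3039.4 + 4334.9 = 7374.3 m/s ~ 7374 m/s

7374 m/s


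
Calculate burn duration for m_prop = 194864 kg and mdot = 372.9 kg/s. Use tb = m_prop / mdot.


tb = 194864 / 372.9 = 522.6 s

522.6 s


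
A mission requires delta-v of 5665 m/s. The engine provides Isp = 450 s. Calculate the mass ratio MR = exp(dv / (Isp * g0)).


Ve = 450 * 9.81 = 4414.5 m/s
MR = exp(5665 / 4414.5) = 3.608

3.608


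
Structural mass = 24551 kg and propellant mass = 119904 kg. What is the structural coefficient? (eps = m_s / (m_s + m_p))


eps = 24551 / (24551 + 119904) = 0.17

0.17


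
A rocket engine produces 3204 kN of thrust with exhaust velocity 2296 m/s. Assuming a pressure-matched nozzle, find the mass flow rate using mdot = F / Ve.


mdot = F / Ve = 3204000 / 2296 = 1395.5 kg/s

1395.5 kg/s


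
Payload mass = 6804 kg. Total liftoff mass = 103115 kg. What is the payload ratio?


PR = 6804 / 103115 = 0.066

0.066


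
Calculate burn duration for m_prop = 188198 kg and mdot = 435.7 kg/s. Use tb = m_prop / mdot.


tb = 188198 / 435.7 = 431.9 s

431.9 s


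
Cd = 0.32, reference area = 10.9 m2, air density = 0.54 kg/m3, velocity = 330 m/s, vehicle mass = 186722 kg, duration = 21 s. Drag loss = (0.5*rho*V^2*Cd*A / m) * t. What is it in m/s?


D = 0.5 * 0.54 * 330^2 * 0.32 * 10.9 = 102557.66 N
a = 102557.66 / 186722 = 0.5493 m/s2
dV = 0.5493 * 21 = 11.5 m/s

11.5 m/s


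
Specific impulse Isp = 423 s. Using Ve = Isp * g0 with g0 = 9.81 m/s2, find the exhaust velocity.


Ve = Isp * g0 = 423 * 9.81 = 4149.6 m/s

4149.6 m/s


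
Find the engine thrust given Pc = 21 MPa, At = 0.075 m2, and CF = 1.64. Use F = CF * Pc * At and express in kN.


F = 1.64 * 21e6 * 0.075 = 2.5830e+06 N = 2583.0 kN

2583.0 kN


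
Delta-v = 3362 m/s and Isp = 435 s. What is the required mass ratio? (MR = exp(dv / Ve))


Ve = 435 * 9.81 = 4267.35 m/s
MR = exp(3362 / 4267.35) = 2.199

2.199


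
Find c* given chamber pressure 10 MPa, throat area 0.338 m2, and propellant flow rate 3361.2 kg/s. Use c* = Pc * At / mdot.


c* = 10e6 * 0.338 / 3361.2 = 1006 m/s

1006 m/s


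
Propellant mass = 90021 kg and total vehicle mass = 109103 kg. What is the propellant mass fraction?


PMF = 90021 / 109103 = 0.825

0.825


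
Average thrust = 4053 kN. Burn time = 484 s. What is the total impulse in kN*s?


It = 4053 * 484 = 1961652 kN*s

1961652 kN*s
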